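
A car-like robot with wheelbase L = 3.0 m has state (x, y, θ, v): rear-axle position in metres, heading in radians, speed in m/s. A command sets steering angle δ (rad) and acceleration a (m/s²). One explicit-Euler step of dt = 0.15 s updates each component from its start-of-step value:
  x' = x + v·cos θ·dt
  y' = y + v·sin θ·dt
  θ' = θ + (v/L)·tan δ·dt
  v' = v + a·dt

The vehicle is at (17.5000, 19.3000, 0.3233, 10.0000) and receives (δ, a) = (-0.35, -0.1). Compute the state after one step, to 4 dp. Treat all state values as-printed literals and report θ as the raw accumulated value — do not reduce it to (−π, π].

x' = 17.5000 + 10.0000·cos(0.3233)·0.15 = 18.9223
y' = 19.3000 + 10.0000·sin(0.3233)·0.15 = 19.7765
θ' = 0.3233 + (10.0000/3.0)·tan(-0.35)·0.15 = 0.1408
v' = 10.0000 − 0.1000·0.15 = 9.9850

(18.9223, 19.7765, 0.1408, 9.9850)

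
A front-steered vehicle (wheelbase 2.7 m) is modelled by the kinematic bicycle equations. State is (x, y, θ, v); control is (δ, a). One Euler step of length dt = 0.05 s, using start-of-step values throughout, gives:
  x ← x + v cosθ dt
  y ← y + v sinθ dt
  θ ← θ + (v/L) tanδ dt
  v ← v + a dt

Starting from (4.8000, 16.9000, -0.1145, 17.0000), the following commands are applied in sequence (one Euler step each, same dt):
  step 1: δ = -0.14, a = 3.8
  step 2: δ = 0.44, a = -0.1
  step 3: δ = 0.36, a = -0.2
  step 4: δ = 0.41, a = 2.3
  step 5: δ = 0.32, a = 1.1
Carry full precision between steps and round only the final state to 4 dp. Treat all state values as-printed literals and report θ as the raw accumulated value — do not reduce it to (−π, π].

after step 1 (δ=-0.14, a=3.8): (5.644434, 16.802888, -0.158864, 17.190000)
after step 2 (δ=0.44, a=-0.1): (6.493111, 16.666917, -0.008999, 17.185000)
after step 3 (δ=0.36, a=-0.2): (7.352326, 16.659185, 0.110788, 17.175000)
after step 4 (δ=0.41, a=2.3): (8.205812, 16.754129, 0.249024, 17.290000)
after step 5 (δ=0.32, a=1.1): (9.043645, 16.967193, 0.355130, 17.345000)

(9.0436, 16.9672, 0.3551, 17.3450)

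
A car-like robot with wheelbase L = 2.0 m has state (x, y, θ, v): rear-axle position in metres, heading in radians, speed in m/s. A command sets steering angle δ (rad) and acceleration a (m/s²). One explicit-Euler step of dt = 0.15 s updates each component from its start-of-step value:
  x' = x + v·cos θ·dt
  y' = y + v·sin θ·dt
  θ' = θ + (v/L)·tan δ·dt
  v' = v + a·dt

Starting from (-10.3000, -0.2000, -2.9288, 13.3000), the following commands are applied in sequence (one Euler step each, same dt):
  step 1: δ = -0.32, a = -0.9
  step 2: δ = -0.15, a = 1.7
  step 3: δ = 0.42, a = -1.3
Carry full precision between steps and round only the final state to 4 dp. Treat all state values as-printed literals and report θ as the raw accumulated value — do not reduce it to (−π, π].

(-16.1527, 0.1418, -2.9591, 13.2250)

after step 1 (δ=-0.32, a=-0.9): (-12.250003, -0.621325, -3.259361, 13.165000)
after step 2 (δ=-0.15, a=1.7): (-14.211074, -0.389299, -3.408588, 13.420000)
after step 3 (δ=0.42, a=-1.3): (-16.152750, 0.141800, -2.959113, 13.225000)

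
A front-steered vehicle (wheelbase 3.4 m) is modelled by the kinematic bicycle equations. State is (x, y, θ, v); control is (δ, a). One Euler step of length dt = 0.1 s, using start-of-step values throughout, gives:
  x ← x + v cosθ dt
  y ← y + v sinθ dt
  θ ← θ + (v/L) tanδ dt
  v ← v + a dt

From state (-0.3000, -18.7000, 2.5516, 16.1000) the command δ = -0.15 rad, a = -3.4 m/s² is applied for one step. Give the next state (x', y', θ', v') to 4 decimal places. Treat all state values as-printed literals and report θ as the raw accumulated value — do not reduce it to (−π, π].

(-1.6378, -17.8043, 2.4800, 15.7600)

x' = -0.3000 + 16.1000·cos(2.5516)·0.1 = -1.6378
y' = -18.7000 + 16.1000·sin(2.5516)·0.1 = -17.8043
θ' = 2.5516 + (16.1000/3.4)·tan(-0.15)·0.1 = 2.4800
v' = 16.1000 − 3.4000·0.1 = 15.7600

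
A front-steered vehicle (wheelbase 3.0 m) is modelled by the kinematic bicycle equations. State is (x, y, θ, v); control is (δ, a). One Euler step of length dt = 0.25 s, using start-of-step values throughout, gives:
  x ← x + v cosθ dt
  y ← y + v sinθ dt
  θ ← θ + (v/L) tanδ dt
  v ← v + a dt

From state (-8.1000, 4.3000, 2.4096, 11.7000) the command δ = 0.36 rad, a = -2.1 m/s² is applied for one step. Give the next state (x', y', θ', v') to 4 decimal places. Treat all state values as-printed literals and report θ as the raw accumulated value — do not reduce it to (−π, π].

x' = -8.1000 + 11.7000·cos(2.4096)·0.25 = -10.2757
y' = 4.3000 + 11.7000·sin(2.4096)·0.25 = 6.2549
θ' = 2.4096 + (11.7000/3.0)·tan(0.36)·0.25 = 2.7766
v' = 11.7000 − 2.1000·0.25 = 11.1750

(-10.2757, 6.2549, 2.7766, 11.1750)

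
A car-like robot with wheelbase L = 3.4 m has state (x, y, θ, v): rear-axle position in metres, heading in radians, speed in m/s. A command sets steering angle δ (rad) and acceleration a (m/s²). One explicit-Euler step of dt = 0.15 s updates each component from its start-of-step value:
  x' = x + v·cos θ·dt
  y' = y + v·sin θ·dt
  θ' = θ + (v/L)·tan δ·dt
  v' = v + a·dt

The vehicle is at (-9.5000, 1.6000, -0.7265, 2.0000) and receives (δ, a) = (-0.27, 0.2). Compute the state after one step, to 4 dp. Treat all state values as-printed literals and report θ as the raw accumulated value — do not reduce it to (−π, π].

(-9.2757, 1.4007, -0.7509, 2.0300)

x' = -9.5000 + 2.0000·cos(-0.7265)·0.15 = -9.2757
y' = 1.6000 + 2.0000·sin(-0.7265)·0.15 = 1.4007
θ' = -0.7265 + (2.0000/3.4)·tan(-0.27)·0.15 = -0.7509
v' = 2.0000 + 0.2000·0.15 = 2.0300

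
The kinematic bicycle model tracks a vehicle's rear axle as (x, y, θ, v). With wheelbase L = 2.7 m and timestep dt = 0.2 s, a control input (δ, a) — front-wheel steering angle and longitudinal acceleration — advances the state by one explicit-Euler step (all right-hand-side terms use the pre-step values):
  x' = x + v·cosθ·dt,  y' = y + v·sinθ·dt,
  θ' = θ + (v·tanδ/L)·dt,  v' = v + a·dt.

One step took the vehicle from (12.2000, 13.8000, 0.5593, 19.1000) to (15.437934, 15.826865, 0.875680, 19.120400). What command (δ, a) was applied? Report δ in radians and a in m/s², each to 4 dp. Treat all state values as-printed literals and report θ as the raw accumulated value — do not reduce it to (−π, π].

a = (v'−v)/dt = (0.020400)/0.2 = 0.1020
Δθ = θ'−θ = 0.316380;  (v·dt/L) = 19.1000·0.2/2.7 = 1.414815
tan δ = Δθ·L/(v·dt) = 0.223619  →  δ = 0.2200

δ = 0.2200, a = 0.1020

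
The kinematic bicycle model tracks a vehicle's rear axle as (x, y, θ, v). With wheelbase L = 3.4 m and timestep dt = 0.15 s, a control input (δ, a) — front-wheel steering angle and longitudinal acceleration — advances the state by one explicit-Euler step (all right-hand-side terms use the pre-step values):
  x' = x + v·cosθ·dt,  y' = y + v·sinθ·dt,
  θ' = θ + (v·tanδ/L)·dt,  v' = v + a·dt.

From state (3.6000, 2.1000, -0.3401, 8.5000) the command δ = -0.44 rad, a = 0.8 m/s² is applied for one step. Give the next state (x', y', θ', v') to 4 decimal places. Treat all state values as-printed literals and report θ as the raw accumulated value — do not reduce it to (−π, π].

x' = 3.6000 + 8.5000·cos(-0.3401)·0.15 = 4.8020
y' = 2.1000 + 8.5000·sin(-0.3401)·0.15 = 1.6747
θ' = -0.3401 + (8.5000/3.4)·tan(-0.44)·0.15 = -0.5166
v' = 8.5000 + 0.8000·0.15 = 8.6200

(4.8020, 1.6747, -0.5166, 8.6200)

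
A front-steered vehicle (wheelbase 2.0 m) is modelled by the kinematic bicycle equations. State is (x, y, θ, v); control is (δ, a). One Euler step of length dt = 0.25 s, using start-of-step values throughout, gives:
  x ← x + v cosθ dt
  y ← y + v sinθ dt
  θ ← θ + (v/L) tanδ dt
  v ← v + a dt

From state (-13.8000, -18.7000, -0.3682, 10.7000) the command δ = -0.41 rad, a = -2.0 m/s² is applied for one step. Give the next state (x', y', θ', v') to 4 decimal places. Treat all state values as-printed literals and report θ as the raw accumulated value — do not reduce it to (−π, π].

x' = -13.8000 + 10.7000·cos(-0.3682)·0.25 = -11.3043
y' = -18.7000 + 10.7000·sin(-0.3682)·0.25 = -19.6628
θ' = -0.3682 + (10.7000/2.0)·tan(-0.41)·0.25 = -0.9495
v' = 10.7000 − 2.0000·0.25 = 10.2000

(-11.3043, -19.6628, -0.9495, 10.2000)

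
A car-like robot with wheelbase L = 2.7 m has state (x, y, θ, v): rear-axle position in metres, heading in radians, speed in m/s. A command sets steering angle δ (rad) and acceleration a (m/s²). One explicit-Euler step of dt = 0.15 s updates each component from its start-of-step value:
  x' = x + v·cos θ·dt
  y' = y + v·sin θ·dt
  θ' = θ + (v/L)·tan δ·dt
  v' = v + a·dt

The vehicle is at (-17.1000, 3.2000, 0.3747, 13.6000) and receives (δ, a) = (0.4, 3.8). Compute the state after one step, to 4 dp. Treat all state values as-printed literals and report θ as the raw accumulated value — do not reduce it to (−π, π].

(-15.2015, 3.9466, 0.6941, 14.1700)

x' = -17.1000 + 13.6000·cos(0.3747)·0.15 = -15.2015
y' = 3.2000 + 13.6000·sin(0.3747)·0.15 = 3.9466
θ' = 0.3747 + (13.6000/2.7)·tan(0.4)·0.15 = 0.6941
v' = 13.6000 + 3.8000·0.15 = 14.1700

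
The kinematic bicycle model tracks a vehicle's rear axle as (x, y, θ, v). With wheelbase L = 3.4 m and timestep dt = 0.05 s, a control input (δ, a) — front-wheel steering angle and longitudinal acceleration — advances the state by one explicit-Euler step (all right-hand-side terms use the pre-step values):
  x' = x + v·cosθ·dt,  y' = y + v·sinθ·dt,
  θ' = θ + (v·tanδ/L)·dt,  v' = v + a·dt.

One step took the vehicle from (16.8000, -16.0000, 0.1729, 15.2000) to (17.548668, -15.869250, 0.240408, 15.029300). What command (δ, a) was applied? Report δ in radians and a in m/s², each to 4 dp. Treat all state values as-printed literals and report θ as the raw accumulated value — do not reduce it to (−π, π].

δ = 0.2933, a = -3.4140

a = (v'−v)/dt = (-0.170700)/0.05 = -3.4140
Δθ = θ'−θ = 0.067508;  (v·dt/L) = 15.2000·0.05/3.4 = 0.223529
tan δ = Δθ·L/(v·dt) = 0.302009  →  δ = 0.2933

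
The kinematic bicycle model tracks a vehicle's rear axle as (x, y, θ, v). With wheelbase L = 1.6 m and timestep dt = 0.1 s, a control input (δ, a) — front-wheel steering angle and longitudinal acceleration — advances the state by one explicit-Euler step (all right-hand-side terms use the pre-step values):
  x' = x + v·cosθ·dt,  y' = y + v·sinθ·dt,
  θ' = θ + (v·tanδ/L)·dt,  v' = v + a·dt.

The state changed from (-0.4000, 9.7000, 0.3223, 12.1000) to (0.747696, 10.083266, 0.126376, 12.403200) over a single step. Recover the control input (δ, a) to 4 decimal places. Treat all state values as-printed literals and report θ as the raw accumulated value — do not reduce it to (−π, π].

a = (v'−v)/dt = (0.303200)/0.1 = 3.0320
Δθ = θ'−θ = -0.195924;  (v·dt/L) = 12.1000·0.1/1.6 = 0.756250
tan δ = Δθ·L/(v·dt) = -0.259073  →  δ = -0.2535

δ = -0.2535, a = 3.0320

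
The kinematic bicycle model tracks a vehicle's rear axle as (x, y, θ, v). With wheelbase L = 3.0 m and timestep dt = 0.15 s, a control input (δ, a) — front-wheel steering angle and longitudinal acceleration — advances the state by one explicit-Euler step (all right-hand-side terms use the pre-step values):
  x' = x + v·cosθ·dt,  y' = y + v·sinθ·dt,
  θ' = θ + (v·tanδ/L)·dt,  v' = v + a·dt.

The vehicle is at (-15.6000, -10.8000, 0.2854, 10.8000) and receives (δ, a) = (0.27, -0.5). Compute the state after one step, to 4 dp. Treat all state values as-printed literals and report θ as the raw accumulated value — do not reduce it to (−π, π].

(-14.0455, -10.3439, 0.4348, 10.7250)

x' = -15.6000 + 10.8000·cos(0.2854)·0.15 = -14.0455
y' = -10.8000 + 10.8000·sin(0.2854)·0.15 = -10.3439
θ' = 0.2854 + (10.8000/3.0)·tan(0.27)·0.15 = 0.4348
v' = 10.8000 − 0.5000·0.15 = 10.7250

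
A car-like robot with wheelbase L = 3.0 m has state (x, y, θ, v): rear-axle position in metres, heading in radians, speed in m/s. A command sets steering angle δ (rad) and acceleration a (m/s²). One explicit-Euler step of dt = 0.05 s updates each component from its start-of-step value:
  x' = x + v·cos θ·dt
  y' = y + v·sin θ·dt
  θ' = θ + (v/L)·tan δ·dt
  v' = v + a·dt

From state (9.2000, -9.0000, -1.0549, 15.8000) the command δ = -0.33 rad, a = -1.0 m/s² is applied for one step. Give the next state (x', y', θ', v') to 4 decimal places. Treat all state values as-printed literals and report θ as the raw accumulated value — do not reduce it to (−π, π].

(9.5897, -9.6872, -1.1451, 15.7500)

x' = 9.2000 + 15.8000·cos(-1.0549)·0.05 = 9.5897
y' = -9.0000 + 15.8000·sin(-1.0549)·0.05 = -9.6872
θ' = -1.0549 + (15.8000/3.0)·tan(-0.33)·0.05 = -1.1451
v' = 15.8000 − 1.0000·0.05 = 15.7500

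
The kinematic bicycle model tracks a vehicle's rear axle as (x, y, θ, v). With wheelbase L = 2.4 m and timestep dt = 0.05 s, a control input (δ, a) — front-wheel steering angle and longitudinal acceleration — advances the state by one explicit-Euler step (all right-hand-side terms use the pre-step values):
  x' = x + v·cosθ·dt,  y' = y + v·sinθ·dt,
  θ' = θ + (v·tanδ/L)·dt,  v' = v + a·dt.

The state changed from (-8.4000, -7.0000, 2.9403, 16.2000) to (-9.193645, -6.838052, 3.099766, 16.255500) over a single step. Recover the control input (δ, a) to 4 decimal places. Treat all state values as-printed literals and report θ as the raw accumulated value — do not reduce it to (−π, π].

δ = 0.4414, a = 1.1100

a = (v'−v)/dt = (0.055500)/0.05 = 1.1100
Δθ = θ'−θ = 0.159466;  (v·dt/L) = 16.2000·0.05/2.4 = 0.337500
tan δ = Δθ·L/(v·dt) = 0.472492  →  δ = 0.4414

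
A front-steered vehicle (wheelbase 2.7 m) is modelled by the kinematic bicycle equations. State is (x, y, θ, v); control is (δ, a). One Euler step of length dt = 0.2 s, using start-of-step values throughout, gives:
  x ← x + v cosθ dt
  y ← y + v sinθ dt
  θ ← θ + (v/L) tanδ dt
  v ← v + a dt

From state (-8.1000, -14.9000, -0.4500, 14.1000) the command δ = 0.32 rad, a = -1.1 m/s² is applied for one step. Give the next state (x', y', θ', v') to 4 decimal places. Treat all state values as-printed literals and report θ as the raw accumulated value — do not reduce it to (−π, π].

x' = -8.1000 + 14.1000·cos(-0.4500)·0.2 = -5.5607
y' = -14.9000 + 14.1000·sin(-0.4500)·0.2 = -16.1266
θ' = -0.4500 + (14.1000/2.7)·tan(0.32)·0.2 = -0.1039
v' = 14.1000 − 1.1000·0.2 = 13.8800

(-5.5607, -16.1266, -0.1039, 13.8800)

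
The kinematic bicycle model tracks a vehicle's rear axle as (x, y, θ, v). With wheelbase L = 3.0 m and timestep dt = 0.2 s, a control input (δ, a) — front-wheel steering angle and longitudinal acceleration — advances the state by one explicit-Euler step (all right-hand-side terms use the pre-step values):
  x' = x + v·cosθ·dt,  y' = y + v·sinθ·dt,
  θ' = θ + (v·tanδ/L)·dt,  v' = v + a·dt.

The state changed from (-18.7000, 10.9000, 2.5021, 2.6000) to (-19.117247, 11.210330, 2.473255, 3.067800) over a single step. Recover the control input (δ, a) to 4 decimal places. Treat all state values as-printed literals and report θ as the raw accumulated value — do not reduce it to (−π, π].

a = (v'−v)/dt = (0.467800)/0.2 = 2.3390
Δθ = θ'−θ = -0.028845;  (v·dt/L) = 2.6000·0.2/3.0 = 0.173333
tan δ = Δθ·L/(v·dt) = -0.166413  →  δ = -0.1649

δ = -0.1649, a = 2.3390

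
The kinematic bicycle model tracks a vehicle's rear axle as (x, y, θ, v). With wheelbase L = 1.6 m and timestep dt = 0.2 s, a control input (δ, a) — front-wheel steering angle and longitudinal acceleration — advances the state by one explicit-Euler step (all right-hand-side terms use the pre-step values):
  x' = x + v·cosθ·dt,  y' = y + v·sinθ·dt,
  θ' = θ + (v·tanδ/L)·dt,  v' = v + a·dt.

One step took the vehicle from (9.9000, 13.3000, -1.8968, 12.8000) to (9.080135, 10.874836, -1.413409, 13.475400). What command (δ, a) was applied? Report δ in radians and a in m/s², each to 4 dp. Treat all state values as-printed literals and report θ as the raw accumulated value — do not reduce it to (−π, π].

δ = 0.2934, a = 3.3770

a = (v'−v)/dt = (0.675400)/0.2 = 3.3770
Δθ = θ'−θ = 0.483391;  (v·dt/L) = 12.8000·0.2/1.6 = 1.600000
tan δ = Δθ·L/(v·dt) = 0.302119  →  δ = 0.2934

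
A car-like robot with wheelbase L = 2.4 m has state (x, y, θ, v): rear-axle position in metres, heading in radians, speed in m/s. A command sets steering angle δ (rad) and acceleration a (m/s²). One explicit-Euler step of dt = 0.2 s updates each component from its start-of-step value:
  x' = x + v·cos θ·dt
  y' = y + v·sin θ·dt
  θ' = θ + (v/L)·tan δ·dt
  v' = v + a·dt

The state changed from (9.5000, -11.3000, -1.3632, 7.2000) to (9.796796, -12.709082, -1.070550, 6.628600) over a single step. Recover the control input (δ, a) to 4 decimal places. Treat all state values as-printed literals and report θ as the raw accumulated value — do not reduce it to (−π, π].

a = (v'−v)/dt = (-0.571400)/0.2 = -2.8570
Δθ = θ'−θ = 0.292650;  (v·dt/L) = 7.2000·0.2/2.4 = 0.600000
tan δ = Δθ·L/(v·dt) = 0.487750  →  δ = 0.4538

δ = 0.4538, a = -2.8570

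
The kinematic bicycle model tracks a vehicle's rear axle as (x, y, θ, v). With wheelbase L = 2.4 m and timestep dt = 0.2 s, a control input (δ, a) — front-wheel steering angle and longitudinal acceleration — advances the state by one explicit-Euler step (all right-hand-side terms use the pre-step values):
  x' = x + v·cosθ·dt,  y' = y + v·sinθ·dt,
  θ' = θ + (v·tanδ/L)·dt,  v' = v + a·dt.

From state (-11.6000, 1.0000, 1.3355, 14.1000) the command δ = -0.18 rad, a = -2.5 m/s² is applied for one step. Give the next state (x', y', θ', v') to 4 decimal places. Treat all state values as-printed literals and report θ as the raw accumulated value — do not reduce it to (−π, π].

(-10.9426, 3.7423, 1.1217, 13.6000)

x' = -11.6000 + 14.1000·cos(1.3355)·0.2 = -10.9426
y' = 1.0000 + 14.1000·sin(1.3355)·0.2 = 3.7423
θ' = 1.3355 + (14.1000/2.4)·tan(-0.18)·0.2 = 1.1217
v' = 14.1000 − 2.5000·0.2 = 13.6000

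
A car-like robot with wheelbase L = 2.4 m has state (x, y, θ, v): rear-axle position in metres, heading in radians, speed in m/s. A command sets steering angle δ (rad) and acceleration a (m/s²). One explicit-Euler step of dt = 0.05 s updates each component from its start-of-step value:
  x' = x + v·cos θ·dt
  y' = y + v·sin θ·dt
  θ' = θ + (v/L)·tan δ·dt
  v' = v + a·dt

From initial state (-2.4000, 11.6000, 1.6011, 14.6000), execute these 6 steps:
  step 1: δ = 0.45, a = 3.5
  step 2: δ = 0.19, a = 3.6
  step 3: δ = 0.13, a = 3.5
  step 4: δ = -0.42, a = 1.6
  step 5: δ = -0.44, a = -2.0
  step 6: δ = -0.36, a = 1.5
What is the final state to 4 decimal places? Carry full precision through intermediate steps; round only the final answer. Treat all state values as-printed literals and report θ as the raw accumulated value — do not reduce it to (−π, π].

(-3.0283, 16.0203, 1.4395, 15.1850)

after step 1 (δ=0.45, a=3.5): (-2.422118, 12.329665, 1.748029, 14.775000)
after step 2 (δ=0.19, a=3.6): (-2.552365, 13.056843, 1.807228, 14.955000)
after step 3 (δ=0.13, a=3.5): (-2.727514, 13.783790, 1.847961, 15.130000)
after step 4 (δ=-0.42, a=1.6): (-2.934514, 14.511419, 1.707197, 15.210000)
after step 5 (δ=-0.44, a=-2.0): (-3.037926, 15.264855, 1.558019, 15.110000)
after step 6 (δ=-0.36, a=1.5): (-3.028272, 16.020293, 1.439530, 15.185000)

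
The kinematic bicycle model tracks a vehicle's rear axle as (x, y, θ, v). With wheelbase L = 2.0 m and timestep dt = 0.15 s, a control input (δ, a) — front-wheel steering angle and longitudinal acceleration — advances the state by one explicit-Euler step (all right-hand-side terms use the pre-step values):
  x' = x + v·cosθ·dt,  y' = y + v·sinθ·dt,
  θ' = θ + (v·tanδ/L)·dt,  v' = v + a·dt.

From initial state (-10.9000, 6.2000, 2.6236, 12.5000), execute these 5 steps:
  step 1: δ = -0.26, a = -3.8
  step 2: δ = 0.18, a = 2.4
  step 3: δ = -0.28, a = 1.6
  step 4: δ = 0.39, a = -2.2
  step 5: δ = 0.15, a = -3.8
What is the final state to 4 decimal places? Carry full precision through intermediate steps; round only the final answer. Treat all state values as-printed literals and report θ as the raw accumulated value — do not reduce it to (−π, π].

after step 1 (δ=-0.26, a=-3.8): (-12.529028, 7.128382, 2.374205, 11.930000)
after step 2 (δ=0.18, a=2.4): (-13.816979, 8.370756, 2.537022, 12.290000)
after step 3 (δ=-0.28, a=1.6): (-15.333711, 9.418618, 2.271969, 12.530000)
after step 4 (δ=0.39, a=-2.2): (-16.546203, 10.854718, 2.658258, 12.200000)
after step 5 (δ=0.15, a=-3.8): (-18.166577, 11.705182, 2.796546, 11.630000)

(-18.1666, 11.7052, 2.7965, 11.6300)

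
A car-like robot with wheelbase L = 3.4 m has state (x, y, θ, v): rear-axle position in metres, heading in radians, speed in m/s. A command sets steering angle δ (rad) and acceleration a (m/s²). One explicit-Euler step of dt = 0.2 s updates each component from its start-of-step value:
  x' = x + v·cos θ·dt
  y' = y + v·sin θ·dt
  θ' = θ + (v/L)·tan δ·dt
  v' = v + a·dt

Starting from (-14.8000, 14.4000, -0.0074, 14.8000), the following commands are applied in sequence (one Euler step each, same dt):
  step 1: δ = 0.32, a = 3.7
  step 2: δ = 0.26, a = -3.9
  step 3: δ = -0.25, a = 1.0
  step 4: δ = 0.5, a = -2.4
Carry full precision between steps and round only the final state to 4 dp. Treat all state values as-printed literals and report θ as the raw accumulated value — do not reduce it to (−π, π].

(-3.4425, 17.6096, 0.7833, 14.4800)

after step 1 (δ=0.32, a=3.7): (-11.840081, 14.378096, 0.281104, 15.540000)
after step 2 (δ=0.26, a=-3.9): (-8.854071, 15.240306, 0.524279, 14.760000)
after step 3 (δ=-0.25, a=1.0): (-6.298568, 16.718044, 0.302582, 14.960000)
after step 4 (δ=0.5, a=-2.4): (-3.442493, 17.609617, 0.783328, 14.480000)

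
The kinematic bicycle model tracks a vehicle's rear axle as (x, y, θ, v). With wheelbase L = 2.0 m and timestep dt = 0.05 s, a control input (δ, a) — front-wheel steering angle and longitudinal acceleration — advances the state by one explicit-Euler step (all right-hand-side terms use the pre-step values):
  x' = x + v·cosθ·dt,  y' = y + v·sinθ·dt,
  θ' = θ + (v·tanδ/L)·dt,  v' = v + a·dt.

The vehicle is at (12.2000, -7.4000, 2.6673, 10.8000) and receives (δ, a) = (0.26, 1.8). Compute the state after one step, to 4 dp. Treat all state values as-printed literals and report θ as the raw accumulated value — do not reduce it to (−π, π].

x' = 12.2000 + 10.8000·cos(2.6673)·0.05 = 11.7196
y' = -7.4000 + 10.8000·sin(2.6673)·0.05 = -7.1534
θ' = 2.6673 + (10.8000/2.0)·tan(0.26)·0.05 = 2.7391
v' = 10.8000 + 1.8000·0.05 = 10.8900

(11.7196, -7.1534, 2.7391, 10.8900)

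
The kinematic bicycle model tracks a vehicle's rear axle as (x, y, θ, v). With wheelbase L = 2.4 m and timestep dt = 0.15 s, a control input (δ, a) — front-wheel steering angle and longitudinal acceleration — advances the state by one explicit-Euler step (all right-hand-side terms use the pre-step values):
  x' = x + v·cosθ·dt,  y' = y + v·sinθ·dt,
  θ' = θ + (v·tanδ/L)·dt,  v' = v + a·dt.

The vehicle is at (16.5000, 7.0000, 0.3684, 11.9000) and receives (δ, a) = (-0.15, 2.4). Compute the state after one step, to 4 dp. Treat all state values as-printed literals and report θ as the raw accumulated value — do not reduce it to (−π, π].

x' = 16.5000 + 11.9000·cos(0.3684)·0.15 = 18.1652
y' = 7.0000 + 11.9000·sin(0.3684)·0.15 = 7.6428
θ' = 0.3684 + (11.9000/2.4)·tan(-0.15)·0.15 = 0.2560
v' = 11.9000 + 2.4000·0.15 = 12.2600

(18.1652, 7.6428, 0.2560, 12.2600)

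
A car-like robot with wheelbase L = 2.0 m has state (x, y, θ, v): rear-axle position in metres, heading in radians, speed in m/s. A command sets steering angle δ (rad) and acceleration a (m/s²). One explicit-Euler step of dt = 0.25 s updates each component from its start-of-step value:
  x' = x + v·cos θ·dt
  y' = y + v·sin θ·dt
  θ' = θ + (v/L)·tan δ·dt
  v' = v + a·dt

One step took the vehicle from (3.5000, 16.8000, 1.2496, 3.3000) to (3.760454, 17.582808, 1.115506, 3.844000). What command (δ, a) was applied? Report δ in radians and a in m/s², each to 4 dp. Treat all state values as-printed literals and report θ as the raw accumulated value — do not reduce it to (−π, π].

a = (v'−v)/dt = (0.544000)/0.25 = 2.1760
Δθ = θ'−θ = -0.134094;  (v·dt/L) = 3.3000·0.25/2.0 = 0.412500
tan δ = Δθ·L/(v·dt) = -0.325076  →  δ = -0.3143

δ = -0.3143, a = 2.1760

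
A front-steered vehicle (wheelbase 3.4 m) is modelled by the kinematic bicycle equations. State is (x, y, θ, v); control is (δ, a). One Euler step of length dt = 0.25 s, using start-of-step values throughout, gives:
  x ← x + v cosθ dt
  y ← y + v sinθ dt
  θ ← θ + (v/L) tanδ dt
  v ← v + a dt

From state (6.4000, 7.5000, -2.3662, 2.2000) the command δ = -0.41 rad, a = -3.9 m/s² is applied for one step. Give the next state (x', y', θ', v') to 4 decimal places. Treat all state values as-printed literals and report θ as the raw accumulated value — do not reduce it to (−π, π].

x' = 6.4000 + 2.2000·cos(-2.3662)·0.25 = 6.0072
y' = 7.5000 + 2.2000·sin(-2.3662)·0.25 = 7.1150
θ' = -2.3662 + (2.2000/3.4)·tan(-0.41)·0.25 = -2.4365
v' = 2.2000 − 3.9000·0.25 = 1.2250

(6.0072, 7.1150, -2.4365, 1.2250)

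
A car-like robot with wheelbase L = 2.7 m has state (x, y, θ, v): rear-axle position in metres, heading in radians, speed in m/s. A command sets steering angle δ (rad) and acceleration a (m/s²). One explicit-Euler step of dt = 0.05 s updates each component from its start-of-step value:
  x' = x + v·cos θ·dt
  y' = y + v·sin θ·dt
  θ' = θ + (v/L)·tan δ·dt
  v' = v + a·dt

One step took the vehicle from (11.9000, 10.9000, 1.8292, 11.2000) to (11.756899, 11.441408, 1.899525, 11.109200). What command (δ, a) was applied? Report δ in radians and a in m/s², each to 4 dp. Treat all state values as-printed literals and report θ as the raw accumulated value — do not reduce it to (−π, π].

δ = 0.3269, a = -1.8160

a = (v'−v)/dt = (-0.090800)/0.05 = -1.8160
Δθ = θ'−θ = 0.070325;  (v·dt/L) = 11.2000·0.05/2.7 = 0.207407
tan δ = Δθ·L/(v·dt) = 0.339067  →  δ = 0.3269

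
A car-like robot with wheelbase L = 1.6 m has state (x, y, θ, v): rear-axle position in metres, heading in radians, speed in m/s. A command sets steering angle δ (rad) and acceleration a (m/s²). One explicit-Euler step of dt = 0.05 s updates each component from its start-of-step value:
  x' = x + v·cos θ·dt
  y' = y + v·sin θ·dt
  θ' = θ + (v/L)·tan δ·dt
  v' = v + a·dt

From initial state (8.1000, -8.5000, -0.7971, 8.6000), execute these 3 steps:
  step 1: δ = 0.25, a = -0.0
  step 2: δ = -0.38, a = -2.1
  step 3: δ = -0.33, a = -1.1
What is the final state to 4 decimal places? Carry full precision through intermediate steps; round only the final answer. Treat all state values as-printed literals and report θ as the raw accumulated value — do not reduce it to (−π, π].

after step 1 (δ=0.25, a=-0.0): (8.400477, -8.807593, -0.728477, 8.600000)
after step 2 (δ=-0.38, a=-2.1): (8.721339, -9.093859, -0.835819, 8.495000)
after step 3 (δ=-0.33, a=-1.1): (9.006163, -9.408958, -0.926749, 8.440000)

(9.0062, -9.4090, -0.9267, 8.4400)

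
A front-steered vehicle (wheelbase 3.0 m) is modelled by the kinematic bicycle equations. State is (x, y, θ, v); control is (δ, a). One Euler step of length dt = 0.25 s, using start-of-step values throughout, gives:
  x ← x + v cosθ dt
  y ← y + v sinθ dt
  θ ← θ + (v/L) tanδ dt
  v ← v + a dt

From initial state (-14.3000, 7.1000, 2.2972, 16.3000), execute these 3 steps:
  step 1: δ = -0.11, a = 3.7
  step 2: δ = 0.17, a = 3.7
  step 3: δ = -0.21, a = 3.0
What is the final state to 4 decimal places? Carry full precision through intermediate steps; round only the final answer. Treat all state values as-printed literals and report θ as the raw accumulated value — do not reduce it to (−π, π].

after step 1 (δ=-0.11, a=3.7): (-17.006556, 10.146339, 2.147178, 17.225000)
after step 2 (δ=0.17, a=3.7): (-19.353434, 13.756872, 2.393577, 18.150000)
after step 3 (δ=-0.21, a=3.0): (-22.679603, 16.843215, 2.071199, 18.900000)

(-22.6796, 16.8432, 2.0712, 18.9000)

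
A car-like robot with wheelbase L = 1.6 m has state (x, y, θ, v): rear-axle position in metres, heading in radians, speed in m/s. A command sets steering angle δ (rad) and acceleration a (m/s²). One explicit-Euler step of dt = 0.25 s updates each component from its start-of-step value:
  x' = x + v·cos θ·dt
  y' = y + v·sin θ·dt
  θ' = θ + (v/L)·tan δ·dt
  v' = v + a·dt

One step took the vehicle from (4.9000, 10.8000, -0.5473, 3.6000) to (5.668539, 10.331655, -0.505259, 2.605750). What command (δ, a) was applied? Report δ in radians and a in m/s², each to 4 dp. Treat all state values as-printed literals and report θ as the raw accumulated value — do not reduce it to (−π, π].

δ = 0.0746, a = -3.9770

a = (v'−v)/dt = (-0.994250)/0.25 = -3.9770
Δθ = θ'−θ = 0.042041;  (v·dt/L) = 3.6000·0.25/1.6 = 0.562500
tan δ = Δθ·L/(v·dt) = 0.074740  →  δ = 0.0746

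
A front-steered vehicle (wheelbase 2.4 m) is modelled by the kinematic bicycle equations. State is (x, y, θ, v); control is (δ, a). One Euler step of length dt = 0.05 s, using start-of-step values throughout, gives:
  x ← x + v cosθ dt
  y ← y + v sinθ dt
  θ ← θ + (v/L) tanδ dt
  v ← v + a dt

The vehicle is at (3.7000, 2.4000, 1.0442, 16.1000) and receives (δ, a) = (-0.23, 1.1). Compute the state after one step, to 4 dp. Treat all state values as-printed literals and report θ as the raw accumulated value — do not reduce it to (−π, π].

x' = 3.7000 + 16.1000·cos(1.0442)·0.05 = 4.1046
y' = 2.4000 + 16.1000·sin(1.0442)·0.05 = 3.0959
θ' = 1.0442 + (16.1000/2.4)·tan(-0.23)·0.05 = 0.9657
v' = 16.1000 + 1.1000·0.05 = 16.1550

(4.1046, 3.0959, 0.9657, 16.1550)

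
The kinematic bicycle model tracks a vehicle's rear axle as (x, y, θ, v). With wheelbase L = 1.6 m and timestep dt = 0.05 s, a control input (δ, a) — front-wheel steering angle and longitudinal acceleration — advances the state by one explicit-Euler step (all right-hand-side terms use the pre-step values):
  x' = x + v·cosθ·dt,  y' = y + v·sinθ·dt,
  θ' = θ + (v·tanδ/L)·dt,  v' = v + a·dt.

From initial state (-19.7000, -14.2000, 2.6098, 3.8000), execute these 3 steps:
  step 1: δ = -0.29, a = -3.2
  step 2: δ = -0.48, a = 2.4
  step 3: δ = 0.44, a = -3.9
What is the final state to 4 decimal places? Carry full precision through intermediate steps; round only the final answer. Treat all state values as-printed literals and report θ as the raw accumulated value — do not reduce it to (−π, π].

after step 1 (δ=-0.29, a=-3.2): (-19.863761, -14.103655, 2.574363, 3.640000)
after step 2 (δ=-0.48, a=2.4): (-20.017258, -14.005867, 2.515144, 3.760000)
after step 3 (δ=0.44, a=-3.9): (-20.169560, -13.895648, 2.570461, 3.565000)

(-20.1696, -13.8956, 2.5705, 3.5650)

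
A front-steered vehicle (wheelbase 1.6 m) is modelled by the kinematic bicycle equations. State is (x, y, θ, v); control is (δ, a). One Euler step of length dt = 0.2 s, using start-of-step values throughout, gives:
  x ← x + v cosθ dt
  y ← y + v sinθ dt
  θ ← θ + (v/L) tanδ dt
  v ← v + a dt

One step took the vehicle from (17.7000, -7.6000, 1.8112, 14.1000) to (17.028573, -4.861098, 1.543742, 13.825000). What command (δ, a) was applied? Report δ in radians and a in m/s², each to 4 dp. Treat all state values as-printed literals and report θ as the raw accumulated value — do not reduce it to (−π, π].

δ = -0.1506, a = -1.3750

a = (v'−v)/dt = (-0.275000)/0.2 = -1.3750
Δθ = θ'−θ = -0.267458;  (v·dt/L) = 14.1000·0.2/1.6 = 1.762500
tan δ = Δθ·L/(v·dt) = -0.151749  →  δ = -0.1506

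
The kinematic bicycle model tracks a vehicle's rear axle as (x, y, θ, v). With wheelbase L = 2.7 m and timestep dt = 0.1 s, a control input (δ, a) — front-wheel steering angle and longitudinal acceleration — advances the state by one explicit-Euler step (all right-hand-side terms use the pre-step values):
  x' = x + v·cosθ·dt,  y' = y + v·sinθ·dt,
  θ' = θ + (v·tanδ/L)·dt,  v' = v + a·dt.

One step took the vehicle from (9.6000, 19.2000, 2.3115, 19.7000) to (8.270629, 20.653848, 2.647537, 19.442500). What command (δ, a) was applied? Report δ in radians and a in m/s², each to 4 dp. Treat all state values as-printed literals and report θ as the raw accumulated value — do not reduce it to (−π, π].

a = (v'−v)/dt = (-0.257500)/0.1 = -2.5750
Δθ = θ'−θ = 0.336037;  (v·dt/L) = 19.7000·0.1/2.7 = 0.729630
tan δ = Δθ·L/(v·dt) = 0.460558  →  δ = 0.4316

δ = 0.4316, a = -2.5750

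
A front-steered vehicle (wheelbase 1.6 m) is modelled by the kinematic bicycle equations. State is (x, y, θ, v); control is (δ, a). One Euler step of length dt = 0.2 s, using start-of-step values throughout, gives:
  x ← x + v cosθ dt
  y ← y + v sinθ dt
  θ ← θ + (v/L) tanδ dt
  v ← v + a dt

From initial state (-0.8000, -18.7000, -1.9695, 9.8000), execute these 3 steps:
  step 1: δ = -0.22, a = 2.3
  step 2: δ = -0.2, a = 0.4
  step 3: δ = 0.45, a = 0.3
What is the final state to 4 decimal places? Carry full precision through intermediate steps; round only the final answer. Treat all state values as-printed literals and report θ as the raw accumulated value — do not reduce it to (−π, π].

after step 1 (δ=-0.22, a=2.3): (-1.560919, -20.506267, -2.243434, 10.260000)
after step 2 (δ=-0.2, a=0.4): (-2.839420, -22.111303, -2.503409, 10.340000)
after step 3 (δ=0.45, a=0.3): (-4.500395, -23.343288, -1.879061, 10.400000)

(-4.5004, -23.3433, -1.8791, 10.4000)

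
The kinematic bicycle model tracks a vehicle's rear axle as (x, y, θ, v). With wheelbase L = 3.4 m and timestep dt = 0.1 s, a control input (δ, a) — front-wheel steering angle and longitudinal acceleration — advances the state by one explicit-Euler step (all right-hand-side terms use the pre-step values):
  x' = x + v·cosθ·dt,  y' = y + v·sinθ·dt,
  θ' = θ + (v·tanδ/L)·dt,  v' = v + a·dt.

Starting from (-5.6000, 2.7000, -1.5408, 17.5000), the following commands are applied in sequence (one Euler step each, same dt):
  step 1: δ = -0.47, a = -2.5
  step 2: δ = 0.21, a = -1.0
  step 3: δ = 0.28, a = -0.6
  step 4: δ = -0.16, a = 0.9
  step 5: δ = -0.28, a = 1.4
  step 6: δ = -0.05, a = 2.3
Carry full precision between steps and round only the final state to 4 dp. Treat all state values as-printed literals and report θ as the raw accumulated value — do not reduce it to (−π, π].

(-6.5711, -7.5496, -1.8010, 17.5500)

after step 1 (δ=-0.47, a=-2.5): (-5.547514, 0.950787, -1.802253, 17.250000)
after step 2 (δ=0.21, a=-1.0): (-5.943222, -0.728213, -1.694115, 17.150000)
after step 3 (δ=0.28, a=-0.6): (-6.154177, -2.430189, -1.549069, 17.090000)
after step 4 (δ=-0.16, a=0.9): (-6.117048, -4.138785, -1.630186, 17.180000)
after step 5 (δ=-0.28, a=1.4): (-6.219019, -5.853757, -1.775485, 17.320000)
after step 6 (δ=-0.05, a=2.3): (-6.571069, -7.549600, -1.800977, 17.550000)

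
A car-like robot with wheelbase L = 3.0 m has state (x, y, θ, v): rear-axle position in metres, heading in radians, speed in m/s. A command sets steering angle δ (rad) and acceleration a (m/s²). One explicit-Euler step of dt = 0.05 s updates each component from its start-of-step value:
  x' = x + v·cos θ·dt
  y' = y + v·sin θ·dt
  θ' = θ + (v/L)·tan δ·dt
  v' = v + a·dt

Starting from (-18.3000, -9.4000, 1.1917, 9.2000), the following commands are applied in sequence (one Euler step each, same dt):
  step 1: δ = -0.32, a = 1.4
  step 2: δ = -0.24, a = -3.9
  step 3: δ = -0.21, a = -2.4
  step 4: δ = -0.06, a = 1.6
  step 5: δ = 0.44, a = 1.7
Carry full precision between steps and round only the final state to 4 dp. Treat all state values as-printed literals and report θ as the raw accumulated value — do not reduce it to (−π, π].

after step 1 (δ=-0.32, a=1.4): (-18.129763, -8.972660, 1.140887, 9.270000)
after step 2 (δ=-0.24, a=-3.9): (-17.936581, -8.551337, 1.103078, 9.075000)
after step 3 (δ=-0.21, a=-2.4): (-17.732008, -8.146320, 1.070840, 8.955000)
after step 4 (δ=-0.06, a=1.6): (-17.517362, -7.753373, 1.061875, 9.035000)
after step 5 (δ=0.44, a=1.7): (-17.297254, -7.358873, 1.132766, 9.120000)

(-17.2973, -7.3589, 1.1328, 9.1200)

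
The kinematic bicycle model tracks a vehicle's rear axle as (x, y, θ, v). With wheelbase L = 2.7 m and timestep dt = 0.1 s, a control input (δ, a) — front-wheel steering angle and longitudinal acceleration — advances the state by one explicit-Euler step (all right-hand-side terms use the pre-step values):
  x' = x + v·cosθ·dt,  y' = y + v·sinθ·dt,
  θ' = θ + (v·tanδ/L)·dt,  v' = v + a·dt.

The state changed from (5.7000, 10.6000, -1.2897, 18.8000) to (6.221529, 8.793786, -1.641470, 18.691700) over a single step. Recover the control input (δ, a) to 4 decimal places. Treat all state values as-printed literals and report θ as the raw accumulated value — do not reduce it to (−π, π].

a = (v'−v)/dt = (-0.108300)/0.1 = -1.0830
Δθ = θ'−θ = -0.351770;  (v·dt/L) = 18.8000·0.1/2.7 = 0.696296
tan δ = Δθ·L/(v·dt) = -0.505202  →  δ = -0.4678

δ = -0.4678, a = -1.0830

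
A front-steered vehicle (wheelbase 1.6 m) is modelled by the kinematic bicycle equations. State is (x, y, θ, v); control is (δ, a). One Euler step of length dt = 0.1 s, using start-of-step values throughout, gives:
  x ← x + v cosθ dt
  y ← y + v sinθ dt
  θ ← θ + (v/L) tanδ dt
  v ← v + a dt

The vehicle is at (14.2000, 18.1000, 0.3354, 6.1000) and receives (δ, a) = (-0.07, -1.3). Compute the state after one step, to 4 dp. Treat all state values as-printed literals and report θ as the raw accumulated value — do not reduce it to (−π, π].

(14.7760, 18.3008, 0.3087, 5.9700)

x' = 14.2000 + 6.1000·cos(0.3354)·0.1 = 14.7760
y' = 18.1000 + 6.1000·sin(0.3354)·0.1 = 18.3008
θ' = 0.3354 + (6.1000/1.6)·tan(-0.07)·0.1 = 0.3087
v' = 6.1000 − 1.3000·0.1 = 5.9700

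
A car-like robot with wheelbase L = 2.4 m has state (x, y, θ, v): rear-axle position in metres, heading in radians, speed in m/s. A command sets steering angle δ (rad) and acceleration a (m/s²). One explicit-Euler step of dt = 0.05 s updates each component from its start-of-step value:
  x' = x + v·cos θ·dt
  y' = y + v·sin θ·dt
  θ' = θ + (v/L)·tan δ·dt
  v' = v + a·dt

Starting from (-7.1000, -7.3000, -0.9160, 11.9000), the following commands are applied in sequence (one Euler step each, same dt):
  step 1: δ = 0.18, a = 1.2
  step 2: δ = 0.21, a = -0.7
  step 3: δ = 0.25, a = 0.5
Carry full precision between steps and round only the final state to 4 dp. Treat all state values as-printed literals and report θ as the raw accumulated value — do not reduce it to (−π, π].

(-5.9447, -8.6644, -0.7543, 11.9500)

after step 1 (δ=0.18, a=1.2): (-6.737646, -7.771937, -0.870887, 11.960000)
after step 2 (δ=0.21, a=-0.7): (-6.352446, -8.229348, -0.817779, 11.925000)
after step 3 (δ=0.25, a=0.5): (-5.944704, -8.664389, -0.754342, 11.950000)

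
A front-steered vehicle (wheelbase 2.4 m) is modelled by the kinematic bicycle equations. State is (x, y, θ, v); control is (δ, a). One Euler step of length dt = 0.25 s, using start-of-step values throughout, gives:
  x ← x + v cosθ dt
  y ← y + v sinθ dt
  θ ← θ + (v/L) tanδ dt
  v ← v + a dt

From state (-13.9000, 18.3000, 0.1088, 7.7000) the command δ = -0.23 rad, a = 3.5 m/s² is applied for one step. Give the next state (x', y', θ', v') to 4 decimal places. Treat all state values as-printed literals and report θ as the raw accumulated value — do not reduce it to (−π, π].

x' = -13.9000 + 7.7000·cos(0.1088)·0.25 = -11.9864
y' = 18.3000 + 7.7000·sin(0.1088)·0.25 = 18.5090
θ' = 0.1088 + (7.7000/2.4)·tan(-0.23)·0.25 = -0.0790
v' = 7.7000 + 3.5000·0.25 = 8.5750

(-11.9864, 18.5090, -0.0790, 8.5750)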